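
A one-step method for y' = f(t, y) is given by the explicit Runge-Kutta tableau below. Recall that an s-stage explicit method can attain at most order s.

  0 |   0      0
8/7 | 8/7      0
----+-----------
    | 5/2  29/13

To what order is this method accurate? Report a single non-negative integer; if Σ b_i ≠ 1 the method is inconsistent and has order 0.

b = (5/2, 29/13)
c = (0, 8/7)
Σ b_i: 5/2·1 + 29/13·1 = 123/26 ≠ 1 ⇒ order 0.

0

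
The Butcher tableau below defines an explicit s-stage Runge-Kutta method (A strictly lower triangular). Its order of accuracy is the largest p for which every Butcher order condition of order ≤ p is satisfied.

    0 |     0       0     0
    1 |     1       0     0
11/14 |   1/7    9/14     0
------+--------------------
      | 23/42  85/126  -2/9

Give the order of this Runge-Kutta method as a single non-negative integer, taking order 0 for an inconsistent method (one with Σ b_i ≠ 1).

b = (23/42, 85/126, -2/9)
c = (0, 1, 11/14)
Ac = (0, 0, 9/14)
Σ b_i: 23/42·1 + 85/126·1 + (-2/9)·1 = 1 ✓
b·c: 85/126·1 + (-2/9)·11/14 = 1/2 ✓
b·c²: 85/126·1 + (-2/9)·121/196 = 79/147 ≠ 1/3 ⇒ order 2.
b·Ac: (-2/9)·9/14 = -1/7 ≠ 1/6

2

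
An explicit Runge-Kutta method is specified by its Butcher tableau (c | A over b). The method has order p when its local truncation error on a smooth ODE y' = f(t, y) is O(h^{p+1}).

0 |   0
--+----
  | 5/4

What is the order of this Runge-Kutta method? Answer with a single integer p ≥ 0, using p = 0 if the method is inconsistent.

0

b = (5/4)
c = (0)
Σ b_i: 5/4·1 = 5/4 ≠ 1 ⇒ order 0.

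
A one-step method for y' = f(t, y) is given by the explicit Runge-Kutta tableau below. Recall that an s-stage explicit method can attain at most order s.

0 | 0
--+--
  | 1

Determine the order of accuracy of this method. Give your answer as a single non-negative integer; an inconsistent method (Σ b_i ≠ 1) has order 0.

1

b = (1)
c = (0)
Σ b_i: 1·1 = 1 ✓; 1 stage ⇒ order 1.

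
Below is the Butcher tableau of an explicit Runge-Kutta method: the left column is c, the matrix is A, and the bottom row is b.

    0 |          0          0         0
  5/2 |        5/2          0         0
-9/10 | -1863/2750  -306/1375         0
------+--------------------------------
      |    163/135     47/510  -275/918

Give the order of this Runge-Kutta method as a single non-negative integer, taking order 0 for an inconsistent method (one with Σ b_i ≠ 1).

b = (163/135, 47/510, -275/918)
c = (0, 5/2, -9/10)
Ac = (0, 0, -153/275)
Σ b_i: 163/135·1 + 47/510·1 + (-275/918)·1 = 1 ✓
b·c: 47/510·5/2 + (-275/918)·(-9/10) = 1/2 ✓
b·c²: 47/510·25/4 + (-275/918)·81/100 = 1/3 ✓
b·Ac: (-275/918)·(-153/275) = 1/6 ✓; 3 stages ⇒ order 3.

3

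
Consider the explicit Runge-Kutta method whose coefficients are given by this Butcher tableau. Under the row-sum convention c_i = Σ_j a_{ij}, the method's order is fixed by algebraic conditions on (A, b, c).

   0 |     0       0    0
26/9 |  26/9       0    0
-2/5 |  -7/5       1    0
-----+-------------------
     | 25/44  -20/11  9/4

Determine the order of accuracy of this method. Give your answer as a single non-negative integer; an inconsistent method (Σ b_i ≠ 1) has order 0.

1

b = (25/44, -20/11, 9/4)
c = (0, 26/9, -2/5)
Ac = (0, 0, 26/9)
Σ b_i: 25/44·1 + (-20/11)·1 + 9/4·1 = 1 ✓
b·c: (-20/11)·26/9 + 9/4·(-2/5) = -6091/990 ≠ 1/2 ⇒ order 1.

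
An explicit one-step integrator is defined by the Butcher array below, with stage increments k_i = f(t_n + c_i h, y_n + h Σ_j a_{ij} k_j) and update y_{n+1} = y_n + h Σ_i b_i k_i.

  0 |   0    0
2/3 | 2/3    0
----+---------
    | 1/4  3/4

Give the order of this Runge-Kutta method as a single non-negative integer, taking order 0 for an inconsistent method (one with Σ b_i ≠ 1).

b = (1/4, 3/4)
c = (0, 2/3)
Σ b_i: 1/4·1 + 3/4·1 = 1 ✓
b·c: 3/4·2/3 = 1/2 ✓; 2 stages ⇒ order 2.

2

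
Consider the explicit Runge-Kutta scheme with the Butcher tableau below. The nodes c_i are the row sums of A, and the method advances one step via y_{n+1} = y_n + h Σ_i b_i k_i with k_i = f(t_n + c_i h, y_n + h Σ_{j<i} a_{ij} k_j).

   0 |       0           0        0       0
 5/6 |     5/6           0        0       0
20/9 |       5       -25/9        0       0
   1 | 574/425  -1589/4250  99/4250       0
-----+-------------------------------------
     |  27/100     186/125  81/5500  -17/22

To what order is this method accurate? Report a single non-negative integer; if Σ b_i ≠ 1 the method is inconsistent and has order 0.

b = (27/100, 186/125, 81/5500, -17/22)
c = (0, 5/6, 20/9, 1)
Ac = (0, 0, -125/54, -53/204)
Σ b_i: 27/100·1 + 186/125·1 + 81/5500·1 + (-17/22)·1 = 1 ✓
b·c: 186/125·5/6 + 81/5500·20/9 + (-17/22)·1 = 1/2 ✓
b·c²: 186/125·25/36 + 81/5500·400/81 + (-17/22)·1 = 1/3 ✓
b·Ac: 81/5500·(-125/54) + (-17/22)·(-53/204) = 1/6 ✓
b·c³: 186/125·125/216 + 81/5500·8000/729 + (-17/22)·1 = 1/4 ✓
b·(c∘Ac): 81/5500·(-1250/243) + (-17/22)·(-53/204) = 1/8 ✓
b·Ac²: 81/5500·(-625/324) + (-17/22)·(-59/408) = 1/12 ✓
b·A²c: (-17/22)·(-11/204) = 1/24 ✓; 4 stages ⇒ order 4.

4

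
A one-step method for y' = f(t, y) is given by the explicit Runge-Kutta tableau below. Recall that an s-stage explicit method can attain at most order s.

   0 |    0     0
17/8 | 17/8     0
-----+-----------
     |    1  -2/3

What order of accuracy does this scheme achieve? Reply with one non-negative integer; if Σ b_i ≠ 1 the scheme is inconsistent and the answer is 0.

0

b = (1, -2/3)
c = (0, 17/8)
Σ b_i: 1·1 + (-2/3)·1 = 1/3 ≠ 1 ⇒ order 0.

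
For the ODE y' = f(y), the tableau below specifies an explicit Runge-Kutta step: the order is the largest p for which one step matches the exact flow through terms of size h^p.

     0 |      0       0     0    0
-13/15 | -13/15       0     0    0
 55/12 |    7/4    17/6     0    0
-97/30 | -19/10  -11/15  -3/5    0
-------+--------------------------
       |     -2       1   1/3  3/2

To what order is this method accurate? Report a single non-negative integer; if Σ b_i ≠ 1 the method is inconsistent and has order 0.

0

b = (-2, 1, 1/3, 3/2)
c = (0, -13/15, 55/12, -97/30)
Ac = (0, 0, -221/90, -1903/900)
Σ b_i: (-2)·1 + 1·1 + 1/3·1 + 3/2·1 = 5/6 ≠ 1 ⇒ order 0.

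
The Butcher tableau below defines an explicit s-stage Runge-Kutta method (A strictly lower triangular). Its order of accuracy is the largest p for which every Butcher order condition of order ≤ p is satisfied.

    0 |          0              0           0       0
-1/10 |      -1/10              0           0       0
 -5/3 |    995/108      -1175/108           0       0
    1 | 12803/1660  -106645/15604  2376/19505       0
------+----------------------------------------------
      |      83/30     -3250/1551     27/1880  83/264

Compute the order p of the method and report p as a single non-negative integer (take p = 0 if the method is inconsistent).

4

b = (83/30, -3250/1551, 27/1880, 83/264)
c = (0, -1/10, -5/3, 1)
Ac = (0, 0, 235/216, 319/664)
Σ b_i: 83/30·1 + (-3250/1551)·1 + 27/1880·1 + 83/264·1 = 1 ✓
b·c: (-3250/1551)·(-1/10) + 27/1880·(-5/3) + 83/264·1 = 1/2 ✓
b·c²: (-3250/1551)·1/100 + 27/1880·25/9 + 83/264·1 = 1/3 ✓
b·Ac: 27/1880·235/216 + 83/264·319/664 = 1/6 ✓
b·c³: (-3250/1551)·(-1/1000) + 27/1880·(-125/27) + 83/264·1 = 1/4 ✓
b·(c∘Ac): 27/1880·(-1175/648) + 83/264·319/664 = 1/8 ✓
b·Ac²: 27/1880·(-47/432) + 83/264·1793/6640 = 1/12 ✓
b·A²c: 83/264·11/83 = 1/24 ✓; 4 stages ⇒ order 4.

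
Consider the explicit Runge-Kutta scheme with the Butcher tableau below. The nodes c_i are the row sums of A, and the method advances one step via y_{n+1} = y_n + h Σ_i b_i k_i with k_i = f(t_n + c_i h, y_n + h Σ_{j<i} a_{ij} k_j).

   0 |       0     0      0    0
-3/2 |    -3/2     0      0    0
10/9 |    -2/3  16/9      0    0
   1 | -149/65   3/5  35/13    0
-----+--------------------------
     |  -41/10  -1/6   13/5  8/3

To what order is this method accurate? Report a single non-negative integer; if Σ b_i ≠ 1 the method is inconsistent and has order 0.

b = (-41/10, -1/6, 13/5, 8/3)
c = (0, -3/2, 10/9, 1)
Ac = (0, 0, -8/3, 2447/1170)
Σ b_i: (-41/10)·1 + (-1/6)·1 + 13/5·1 + 8/3·1 = 1 ✓
b·c: (-1/6)·(-3/2) + 13/5·10/9 + 8/3·1 = 209/36 ≠ 1/2 ⇒ order 1.

1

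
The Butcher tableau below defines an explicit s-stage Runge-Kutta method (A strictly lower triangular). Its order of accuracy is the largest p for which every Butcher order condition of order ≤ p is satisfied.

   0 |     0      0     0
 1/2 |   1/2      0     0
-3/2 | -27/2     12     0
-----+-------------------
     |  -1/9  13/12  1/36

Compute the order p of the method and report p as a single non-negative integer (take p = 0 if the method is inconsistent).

b = (-1/9, 13/12, 1/36)
c = (0, 1/2, -3/2)
Ac = (0, 0, 6)
Σ b_i: (-1/9)·1 + 13/12·1 + 1/36·1 = 1 ✓
b·c: 13/12·1/2 + 1/36·(-3/2) = 1/2 ✓
b·c²: 13/12·1/4 + 1/36·9/4 = 1/3 ✓
b·Ac: 1/36·6 = 1/6 ✓; 3 stages ⇒ order 3.

3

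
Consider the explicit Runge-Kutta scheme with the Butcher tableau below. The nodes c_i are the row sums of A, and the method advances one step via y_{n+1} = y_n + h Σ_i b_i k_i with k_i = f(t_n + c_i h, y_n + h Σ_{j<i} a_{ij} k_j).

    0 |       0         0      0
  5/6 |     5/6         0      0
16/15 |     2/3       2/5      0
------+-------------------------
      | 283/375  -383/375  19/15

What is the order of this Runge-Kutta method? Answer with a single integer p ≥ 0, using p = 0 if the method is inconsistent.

b = (283/375, -383/375, 19/15)
c = (0, 5/6, 16/15)
Ac = (0, 0, 1/3)
Σ b_i: 283/375·1 + (-383/375)·1 + 19/15·1 = 1 ✓
b·c: (-383/375)·5/6 + 19/15·16/15 = 1/2 ✓
b·c²: (-383/375)·25/36 + 19/15·256/225 = 9881/13500 ≠ 1/3 ⇒ order 2.
b·Ac: 19/15·1/3 = 19/45 ≠ 1/6

2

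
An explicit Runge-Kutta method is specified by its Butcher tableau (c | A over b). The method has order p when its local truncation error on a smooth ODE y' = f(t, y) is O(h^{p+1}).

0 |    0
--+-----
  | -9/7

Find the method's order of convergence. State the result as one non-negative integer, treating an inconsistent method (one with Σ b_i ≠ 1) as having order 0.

b = (-9/7)
c = (0)
Σ b_i: (-9/7)·1 = -9/7 ≠ 1 ⇒ order 0.

0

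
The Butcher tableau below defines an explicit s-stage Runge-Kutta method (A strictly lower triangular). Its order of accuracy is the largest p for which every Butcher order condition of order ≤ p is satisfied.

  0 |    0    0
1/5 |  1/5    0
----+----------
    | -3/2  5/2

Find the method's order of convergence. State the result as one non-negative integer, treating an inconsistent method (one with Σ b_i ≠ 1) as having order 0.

b = (-3/2, 5/2)
c = (0, 1/5)
Σ b_i: (-3/2)·1 + 5/2·1 = 1 ✓
b·c: 5/2·1/5 = 1/2 ✓; 2 stages ⇒ order 2.

2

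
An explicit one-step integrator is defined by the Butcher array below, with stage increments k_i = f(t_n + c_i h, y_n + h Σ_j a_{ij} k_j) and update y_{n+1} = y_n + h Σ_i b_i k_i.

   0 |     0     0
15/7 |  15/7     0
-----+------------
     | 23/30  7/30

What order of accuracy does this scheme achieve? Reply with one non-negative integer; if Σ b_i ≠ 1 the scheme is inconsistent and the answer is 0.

b = (23/30, 7/30)
c = (0, 15/7)
Σ b_i: 23/30·1 + 7/30·1 = 1 ✓
b·c: 7/30·15/7 = 1/2 ✓; 2 stages ⇒ order 2.

2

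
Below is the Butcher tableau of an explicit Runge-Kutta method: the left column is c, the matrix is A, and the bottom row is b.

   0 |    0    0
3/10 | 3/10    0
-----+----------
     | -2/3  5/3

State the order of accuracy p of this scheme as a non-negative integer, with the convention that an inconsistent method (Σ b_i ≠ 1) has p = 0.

2

b = (-2/3, 5/3)
c = (0, 3/10)
Σ b_i: (-2/3)·1 + 5/3·1 = 1 ✓
b·c: 5/3·3/10 = 1/2 ✓; 2 stages ⇒ order 2.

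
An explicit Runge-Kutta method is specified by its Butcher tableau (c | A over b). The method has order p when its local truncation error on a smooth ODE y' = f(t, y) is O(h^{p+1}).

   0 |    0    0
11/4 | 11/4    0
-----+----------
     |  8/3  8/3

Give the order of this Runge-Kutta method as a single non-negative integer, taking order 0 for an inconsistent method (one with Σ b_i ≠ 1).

b = (8/3, 8/3)
c = (0, 11/4)
Σ b_i: 8/3·1 + 8/3·1 = 16/3 ≠ 1 ⇒ order 0.

0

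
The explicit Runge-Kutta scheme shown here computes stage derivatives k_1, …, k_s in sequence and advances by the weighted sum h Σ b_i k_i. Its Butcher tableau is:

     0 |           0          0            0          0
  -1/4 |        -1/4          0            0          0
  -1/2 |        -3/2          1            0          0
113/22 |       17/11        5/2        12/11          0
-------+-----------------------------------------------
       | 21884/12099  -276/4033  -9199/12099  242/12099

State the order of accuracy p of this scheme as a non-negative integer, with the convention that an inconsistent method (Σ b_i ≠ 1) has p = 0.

b = (21884/12099, -276/4033, -9199/12099, 242/12099)
c = (0, -1/4, -1/2, 113/22)
Ac = (0, 0, -1/4, -103/88)
Σ b_i: 21884/12099·1 + (-276/4033)·1 + (-9199/12099)·1 + 242/12099·1 = 1 ✓
b·c: (-276/4033)·(-1/4) + (-9199/12099)·(-1/2) + 242/12099·113/22 = 1/2 ✓
b·c²: (-276/4033)·1/16 + (-9199/12099)·1/4 + 242/12099·12769/484 = 1/3 ✓
b·Ac: (-9199/12099)·(-1/4) + 242/12099·(-103/88) = 1/6 ✓
b·c³: (-276/4033)·(-1/64) + (-9199/12099)·(-1/8) + 242/12099·1442897/10648 = 1992081/709808 ≠ 1/4 ⇒ order 3.
b·(c∘Ac): (-9199/12099)·1/8 + 242/12099·(-11639/1936) = -3473/16132 ≠ 1/8
b·Ac²: (-9199/12099)·1/16 + 242/12099·151/352 = -3769/96792 ≠ 1/12
b·A²c: 242/12099·(-3/11) = -22/4033 ≠ 1/24

3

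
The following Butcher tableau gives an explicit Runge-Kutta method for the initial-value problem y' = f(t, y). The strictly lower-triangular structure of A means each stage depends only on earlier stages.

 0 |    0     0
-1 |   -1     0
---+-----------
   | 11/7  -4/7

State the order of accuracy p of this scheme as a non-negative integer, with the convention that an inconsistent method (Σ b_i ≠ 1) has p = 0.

1

b = (11/7, -4/7)
c = (0, -1)
Σ b_i: 11/7·1 + (-4/7)·1 = 1 ✓
b·c: (-4/7)·(-1) = 4/7 ≠ 1/2 ⇒ order 1.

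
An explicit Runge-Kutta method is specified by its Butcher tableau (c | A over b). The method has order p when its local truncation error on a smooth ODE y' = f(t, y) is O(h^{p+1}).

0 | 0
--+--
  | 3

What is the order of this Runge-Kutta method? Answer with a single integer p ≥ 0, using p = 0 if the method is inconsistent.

0

b = (3)
c = (0)
Σ b_i: 3·1 = 3 ≠ 1 ⇒ order 0.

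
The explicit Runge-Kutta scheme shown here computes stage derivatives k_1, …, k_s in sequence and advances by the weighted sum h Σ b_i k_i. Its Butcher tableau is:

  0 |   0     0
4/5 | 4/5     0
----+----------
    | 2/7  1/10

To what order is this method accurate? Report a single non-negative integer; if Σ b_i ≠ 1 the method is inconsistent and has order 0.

0

b = (2/7, 1/10)
c = (0, 4/5)
Σ b_i: 2/7·1 + 1/10·1 = 27/70 ≠ 1 ⇒ order 0.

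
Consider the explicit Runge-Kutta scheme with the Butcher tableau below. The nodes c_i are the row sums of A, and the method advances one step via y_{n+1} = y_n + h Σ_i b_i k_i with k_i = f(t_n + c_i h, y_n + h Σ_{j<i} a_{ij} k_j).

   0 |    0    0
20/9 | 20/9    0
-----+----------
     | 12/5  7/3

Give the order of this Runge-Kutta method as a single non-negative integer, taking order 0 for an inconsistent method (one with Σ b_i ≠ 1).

b = (12/5, 7/3)
c = (0, 20/9)
Σ b_i: 12/5·1 + 7/3·1 = 71/15 ≠ 1 ⇒ order 0.

0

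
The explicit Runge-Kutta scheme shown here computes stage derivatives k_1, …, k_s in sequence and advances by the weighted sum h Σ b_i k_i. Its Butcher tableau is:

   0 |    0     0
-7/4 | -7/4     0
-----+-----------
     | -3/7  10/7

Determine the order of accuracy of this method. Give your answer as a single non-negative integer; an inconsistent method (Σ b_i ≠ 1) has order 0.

b = (-3/7, 10/7)
c = (0, -7/4)
Σ b_i: (-3/7)·1 + 10/7·1 = 1 ✓
b·c: 10/7·(-7/4) = -5/2 ≠ 1/2 ⇒ order 1.

1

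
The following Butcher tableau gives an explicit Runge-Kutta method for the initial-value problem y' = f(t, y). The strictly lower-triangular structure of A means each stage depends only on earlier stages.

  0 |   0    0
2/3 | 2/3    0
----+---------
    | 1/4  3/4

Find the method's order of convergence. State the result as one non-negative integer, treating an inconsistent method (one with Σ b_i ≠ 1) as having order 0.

b = (1/4, 3/4)
c = (0, 2/3)
Σ b_i: 1/4·1 + 3/4·1 = 1 ✓
b·c: 3/4·2/3 = 1/2 ✓; 2 stages ⇒ order 2.

2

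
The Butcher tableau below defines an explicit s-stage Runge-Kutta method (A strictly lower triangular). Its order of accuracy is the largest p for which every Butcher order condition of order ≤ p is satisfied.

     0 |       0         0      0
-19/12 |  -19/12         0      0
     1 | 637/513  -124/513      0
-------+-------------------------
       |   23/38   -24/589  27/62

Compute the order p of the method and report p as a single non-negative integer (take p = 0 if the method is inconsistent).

3

b = (23/38, -24/589, 27/62)
c = (0, -19/12, 1)
Ac = (0, 0, 31/81)
Σ b_i: 23/38·1 + (-24/589)·1 + 27/62·1 = 1 ✓
b·c: (-24/589)·(-19/12) + 27/62·1 = 1/2 ✓
b·c²: (-24/589)·361/144 + 27/62·1 = 1/3 ✓
b·Ac: 27/62·31/81 = 1/6 ✓; 3 stages ⇒ order 3.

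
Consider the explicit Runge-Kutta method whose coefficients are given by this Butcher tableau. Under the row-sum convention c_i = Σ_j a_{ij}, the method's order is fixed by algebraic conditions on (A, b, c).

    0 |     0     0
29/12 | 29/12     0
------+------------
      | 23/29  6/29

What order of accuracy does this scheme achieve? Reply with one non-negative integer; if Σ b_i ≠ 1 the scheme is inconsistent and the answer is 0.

b = (23/29, 6/29)
c = (0, 29/12)
Σ b_i: 23/29·1 + 6/29·1 = 1 ✓
b·c: 6/29·29/12 = 1/2 ✓; 2 stages ⇒ order 2.

2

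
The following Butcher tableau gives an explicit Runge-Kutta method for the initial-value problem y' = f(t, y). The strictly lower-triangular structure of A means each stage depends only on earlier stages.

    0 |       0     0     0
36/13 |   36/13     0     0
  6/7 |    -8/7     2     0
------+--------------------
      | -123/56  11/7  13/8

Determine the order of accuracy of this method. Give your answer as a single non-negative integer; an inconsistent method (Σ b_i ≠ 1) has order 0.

b = (-123/56, 11/7, 13/8)
c = (0, 36/13, 6/7)
Ac = (0, 0, 72/13)
Σ b_i: (-123/56)·1 + 11/7·1 + 13/8·1 = 1 ✓
b·c: 11/7·36/13 + 13/8·6/7 = 2091/364 ≠ 1/2 ⇒ order 1.

1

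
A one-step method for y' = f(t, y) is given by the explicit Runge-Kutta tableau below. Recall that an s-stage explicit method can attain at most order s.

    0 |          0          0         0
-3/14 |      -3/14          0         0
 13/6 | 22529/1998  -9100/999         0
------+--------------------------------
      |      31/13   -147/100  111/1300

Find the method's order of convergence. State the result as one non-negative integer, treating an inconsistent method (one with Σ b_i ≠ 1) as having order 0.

b = (31/13, -147/100, 111/1300)
c = (0, -3/14, 13/6)
Ac = (0, 0, 650/333)
Σ b_i: 31/13·1 + (-147/100)·1 + 111/1300·1 = 1 ✓
b·c: (-147/100)·(-3/14) + 111/1300·13/6 = 1/2 ✓
b·c²: (-147/100)·9/196 + 111/1300·169/36 = 1/3 ✓
b·Ac: 111/1300·650/333 = 1/6 ✓; 3 stages ⇒ order 3.

3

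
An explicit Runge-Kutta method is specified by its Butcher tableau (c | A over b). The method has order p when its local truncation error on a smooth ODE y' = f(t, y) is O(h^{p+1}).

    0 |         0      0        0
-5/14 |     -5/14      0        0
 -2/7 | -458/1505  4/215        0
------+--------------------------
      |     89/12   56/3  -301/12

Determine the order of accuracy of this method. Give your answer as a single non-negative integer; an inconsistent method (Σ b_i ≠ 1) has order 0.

b = (89/12, 56/3, -301/12)
c = (0, -5/14, -2/7)
Ac = (0, 0, -2/301)
Σ b_i: 89/12·1 + 56/3·1 + (-301/12)·1 = 1 ✓
b·c: 56/3·(-5/14) + (-301/12)·(-2/7) = 1/2 ✓
b·c²: 56/3·25/196 + (-301/12)·4/49 = 1/3 ✓
b·Ac: (-301/12)·(-2/301) = 1/6 ✓; 3 stages ⇒ order 3.

3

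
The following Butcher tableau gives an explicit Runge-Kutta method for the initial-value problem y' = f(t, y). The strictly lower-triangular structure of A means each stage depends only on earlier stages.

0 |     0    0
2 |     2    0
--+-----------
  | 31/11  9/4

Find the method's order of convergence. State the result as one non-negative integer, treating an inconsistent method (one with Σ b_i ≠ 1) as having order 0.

0

b = (31/11, 9/4)
c = (0, 2)
Σ b_i: 31/11·1 + 9/4·1 = 223/44 ≠ 1 ⇒ order 0.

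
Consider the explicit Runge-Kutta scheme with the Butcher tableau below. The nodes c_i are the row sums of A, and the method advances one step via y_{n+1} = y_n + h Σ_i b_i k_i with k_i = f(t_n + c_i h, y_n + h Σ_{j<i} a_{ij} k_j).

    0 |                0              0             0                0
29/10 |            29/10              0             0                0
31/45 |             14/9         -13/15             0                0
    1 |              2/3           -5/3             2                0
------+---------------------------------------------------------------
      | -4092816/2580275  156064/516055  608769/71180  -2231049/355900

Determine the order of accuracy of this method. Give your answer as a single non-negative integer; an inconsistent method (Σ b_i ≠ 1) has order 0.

3

b = (-4092816/2580275, 156064/516055, 608769/71180, -2231049/355900)
c = (0, 29/10, 31/45, 1)
Ac = (0, 0, -377/150, -311/90)
Σ b_i: (-4092816/2580275)·1 + 156064/516055·1 + 608769/71180·1 + (-2231049/355900)·1 = 1 ✓
b·c: 156064/516055·29/10 + 608769/71180·31/45 + (-2231049/355900)·1 = 1/2 ✓
b·c²: 156064/516055·841/100 + 608769/71180·961/2025 + (-2231049/355900)·1 = 1/3 ✓
b·Ac: 608769/71180·(-377/150) + (-2231049/355900)·(-311/90) = 1/6 ✓
b·c³: 156064/516055·24389/1000 + 608769/71180·29791/91125 + (-2231049/355900)·1 = 468806113/120116250 ≠ 1/4 ⇒ order 3.
b·(c∘Ac): 608769/71180·(-11687/6750) + (-2231049/355900)·(-311/90) = 182953349/26692500 ≠ 1/8
b·Ac²: 608769/71180·(-10933/1500) + (-2231049/355900)·(-105847/8100) = 2351946401/120116250 ≠ 1/12
b·A²c: (-2231049/355900)·(-377/75) = 280368491/8897500 ≠ 1/24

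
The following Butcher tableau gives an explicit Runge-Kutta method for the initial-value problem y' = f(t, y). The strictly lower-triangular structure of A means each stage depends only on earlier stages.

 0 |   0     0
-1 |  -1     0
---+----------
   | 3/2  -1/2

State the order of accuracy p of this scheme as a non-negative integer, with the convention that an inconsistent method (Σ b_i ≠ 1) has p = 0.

2

b = (3/2, -1/2)
c = (0, -1)
Σ b_i: 3/2·1 + (-1/2)·1 = 1 ✓
b·c: (-1/2)·(-1) = 1/2 ✓; 2 stages ⇒ order 2.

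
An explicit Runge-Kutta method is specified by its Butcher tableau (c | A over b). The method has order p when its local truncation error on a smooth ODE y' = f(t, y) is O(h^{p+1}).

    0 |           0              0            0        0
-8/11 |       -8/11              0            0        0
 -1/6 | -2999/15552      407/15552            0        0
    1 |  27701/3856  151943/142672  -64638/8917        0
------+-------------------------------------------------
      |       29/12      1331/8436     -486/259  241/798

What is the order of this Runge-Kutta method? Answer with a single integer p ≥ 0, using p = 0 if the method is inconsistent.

b = (29/12, 1331/8436, -486/259, 241/798)
c = (0, -8/11, -1/6, 1)
Ac = (0, 0, -37/1944, 209/482)
Σ b_i: 29/12·1 + 1331/8436·1 + (-486/259)·1 + 241/798·1 = 1 ✓
b·c: 1331/8436·(-8/11) + (-486/259)·(-1/6) + 241/798·1 = 1/2 ✓
b·c²: 1331/8436·64/121 + (-486/259)·1/36 + 241/798·1 = 1/3 ✓
b·Ac: (-486/259)·(-37/1944) + 241/798·209/482 = 1/6 ✓
b·c³: 1331/8436·(-512/1331) + (-486/259)·(-1/216) + 241/798·1 = 1/4 ✓
b·(c∘Ac): (-486/259)·37/11664 + 241/798·209/482 = 1/8 ✓
b·Ac²: (-486/259)·37/2673 + 241/798·1919/5302 = 1/12 ✓
b·A²c: 241/798·133/964 = 1/24 ✓; 4 stages ⇒ order 4.

4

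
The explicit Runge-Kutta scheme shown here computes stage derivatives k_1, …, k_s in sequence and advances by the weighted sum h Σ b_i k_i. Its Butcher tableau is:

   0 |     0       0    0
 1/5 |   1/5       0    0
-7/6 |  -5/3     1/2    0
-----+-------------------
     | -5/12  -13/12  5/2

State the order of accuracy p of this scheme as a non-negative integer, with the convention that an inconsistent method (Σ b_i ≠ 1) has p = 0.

b = (-5/12, -13/12, 5/2)
c = (0, 1/5, -7/6)
Ac = (0, 0, 1/10)
Σ b_i: (-5/12)·1 + (-13/12)·1 + 5/2·1 = 1 ✓
b·c: (-13/12)·1/5 + 5/2·(-7/6) = -47/15 ≠ 1/2 ⇒ order 1.

1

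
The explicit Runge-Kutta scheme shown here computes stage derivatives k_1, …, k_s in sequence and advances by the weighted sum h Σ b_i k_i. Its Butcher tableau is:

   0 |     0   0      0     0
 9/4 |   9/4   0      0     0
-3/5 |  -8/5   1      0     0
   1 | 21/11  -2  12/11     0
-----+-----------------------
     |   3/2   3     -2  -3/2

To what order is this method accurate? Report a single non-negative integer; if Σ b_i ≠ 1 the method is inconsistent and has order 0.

1

b = (3/2, 3, -2, -3/2)
c = (0, 9/4, -3/5, 1)
Ac = (0, 0, 9/4, -567/110)
Σ b_i: 3/2·1 + 3·1 + (-2)·1 + (-3/2)·1 = 1 ✓
b·c: 3·9/4 + (-2)·(-3/5) + (-3/2)·1 = 129/20 ≠ 1/2 ⇒ order 1.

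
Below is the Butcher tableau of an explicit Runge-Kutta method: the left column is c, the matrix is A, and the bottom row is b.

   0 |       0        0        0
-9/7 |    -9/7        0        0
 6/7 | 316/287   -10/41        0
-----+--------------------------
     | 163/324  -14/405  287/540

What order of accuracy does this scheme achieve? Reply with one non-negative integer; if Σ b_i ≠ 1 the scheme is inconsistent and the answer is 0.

b = (163/324, -14/405, 287/540)
c = (0, -9/7, 6/7)
Ac = (0, 0, 90/287)
Σ b_i: 163/324·1 + (-14/405)·1 + 287/540·1 = 1 ✓
b·c: (-14/405)·(-9/7) + 287/540·6/7 = 1/2 ✓
b·c²: (-14/405)·81/49 + 287/540·36/49 = 1/3 ✓
b·Ac: 287/540·90/287 = 1/6 ✓; 3 stages ⇒ order 3.

3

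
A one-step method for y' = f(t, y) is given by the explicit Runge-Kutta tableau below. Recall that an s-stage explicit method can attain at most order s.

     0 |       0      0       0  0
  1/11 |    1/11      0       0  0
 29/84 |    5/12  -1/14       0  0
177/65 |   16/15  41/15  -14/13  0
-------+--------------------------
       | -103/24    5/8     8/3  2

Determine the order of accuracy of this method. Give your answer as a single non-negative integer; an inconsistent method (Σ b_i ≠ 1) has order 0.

b = (-103/24, 5/8, 8/3, 2)
c = (0, 1/11, 29/84, 177/65)
Ac = (0, 0, -1/154, -529/4290)
Σ b_i: (-103/24)·1 + 5/8·1 + 8/3·1 + 2·1 = 1 ✓
b·c: 5/8·1/11 + 8/3·29/84 + 2·177/65 = 2314811/360360 ≠ 1/2 ⇒ order 1.

1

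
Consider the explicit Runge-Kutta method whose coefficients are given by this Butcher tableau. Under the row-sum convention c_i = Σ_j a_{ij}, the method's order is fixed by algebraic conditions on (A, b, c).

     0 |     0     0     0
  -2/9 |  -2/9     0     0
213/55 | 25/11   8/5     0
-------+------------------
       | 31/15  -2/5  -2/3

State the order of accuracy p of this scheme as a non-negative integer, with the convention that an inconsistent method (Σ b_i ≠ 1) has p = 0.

b = (31/15, -2/5, -2/3)
c = (0, -2/9, 213/55)
Ac = (0, 0, -16/45)
Σ b_i: 31/15·1 + (-2/5)·1 + (-2/3)·1 = 1 ✓
b·c: (-2/5)·(-2/9) + (-2/3)·213/55 = -1234/495 ≠ 1/2 ⇒ order 1.

1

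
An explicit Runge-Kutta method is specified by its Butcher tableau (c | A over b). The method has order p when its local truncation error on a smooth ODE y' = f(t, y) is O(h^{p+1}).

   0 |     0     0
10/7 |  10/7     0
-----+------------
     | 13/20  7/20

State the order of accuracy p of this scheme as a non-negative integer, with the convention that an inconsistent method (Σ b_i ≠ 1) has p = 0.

2

b = (13/20, 7/20)
c = (0, 10/7)
Σ b_i: 13/20·1 + 7/20·1 = 1 ✓
b·c: 7/20·10/7 = 1/2 ✓; 2 stages ⇒ order 2.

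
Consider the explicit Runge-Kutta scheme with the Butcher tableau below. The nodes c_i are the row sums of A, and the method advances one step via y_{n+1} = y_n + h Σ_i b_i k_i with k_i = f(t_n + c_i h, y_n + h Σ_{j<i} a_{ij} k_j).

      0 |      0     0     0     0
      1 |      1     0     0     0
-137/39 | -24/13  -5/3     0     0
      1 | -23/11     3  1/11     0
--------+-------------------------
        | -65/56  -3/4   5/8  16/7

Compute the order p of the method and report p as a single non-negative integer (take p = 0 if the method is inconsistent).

1

b = (-65/56, -3/4, 5/8, 16/7)
c = (0, 1, -137/39, 1)
Ac = (0, 0, -5/3, 1150/429)
Σ b_i: (-65/56)·1 + (-3/4)·1 + 5/8·1 + 16/7·1 = 1 ✓
b·c: (-3/4)·1 + 5/8·(-137/39) + 16/7·1 = -1441/2184 ≠ 1/2 ⇒ order 1.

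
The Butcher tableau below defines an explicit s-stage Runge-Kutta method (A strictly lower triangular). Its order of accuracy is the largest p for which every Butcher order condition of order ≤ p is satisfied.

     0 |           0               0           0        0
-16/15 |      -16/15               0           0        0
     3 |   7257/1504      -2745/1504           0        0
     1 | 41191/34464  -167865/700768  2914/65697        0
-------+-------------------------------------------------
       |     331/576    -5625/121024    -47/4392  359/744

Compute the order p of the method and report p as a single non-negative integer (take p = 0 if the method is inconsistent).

4

b = (331/576, -5625/121024, -47/4392, 359/744)
c = (0, -16/15, 3, 1)
Ac = (0, 0, 183/94, 279/718)
Σ b_i: 331/576·1 + (-5625/121024)·1 + (-47/4392)·1 + 359/744·1 = 1 ✓
b·c: (-5625/121024)·(-16/15) + (-47/4392)·3 + 359/744·1 = 1/2 ✓
b·c²: (-5625/121024)·256/225 + (-47/4392)·9 + 359/744·1 = 1/3 ✓
b·Ac: (-47/4392)·183/94 + 359/744·279/718 = 1/6 ✓
b·c³: (-5625/121024)·(-4096/3375) + (-47/4392)·27 + 359/744·1 = 1/4 ✓
b·(c∘Ac): (-47/4392)·549/94 + 359/744·279/718 = 1/8 ✓
b·Ac²: (-47/4392)·(-488/235) + 359/744·682/5385 = 1/12 ✓
b·A²c: 359/744·31/359 = 1/24 ✓; 4 stages ⇒ order 4.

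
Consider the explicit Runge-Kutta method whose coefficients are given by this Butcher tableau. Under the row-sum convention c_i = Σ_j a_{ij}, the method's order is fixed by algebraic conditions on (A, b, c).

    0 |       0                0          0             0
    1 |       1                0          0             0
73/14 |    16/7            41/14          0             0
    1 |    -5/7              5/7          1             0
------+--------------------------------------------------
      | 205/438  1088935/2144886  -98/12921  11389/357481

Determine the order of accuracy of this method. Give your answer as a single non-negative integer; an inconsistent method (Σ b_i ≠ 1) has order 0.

3

b = (205/438, 1088935/2144886, -98/12921, 11389/357481)
c = (0, 1, 73/14, 1)
Ac = (0, 0, 41/14, 83/14)
Σ b_i: 205/438·1 + 1088935/2144886·1 + (-98/12921)·1 + 11389/357481·1 = 1 ✓
b·c: 1088935/2144886·1 + (-98/12921)·73/14 + 11389/357481·1 = 1/2 ✓
b·c²: 1088935/2144886·1 + (-98/12921)·5329/196 + 11389/357481·1 = 1/3 ✓
b·Ac: (-98/12921)·41/14 + 11389/357481·83/14 = 1/6 ✓
b·c³: 1088935/2144886·1 + (-98/12921)·389017/2744 + 11389/357481·1 = -15/28 ≠ 1/4 ⇒ order 3.
b·(c∘Ac): (-98/12921)·2993/196 + 11389/357481·83/14 = 16/219 ≠ 1/8
b·Ac²: (-98/12921)·41/14 + 11389/357481·5469/196 = 6043/6972 ≠ 1/12
b·A²c: 11389/357481·41/14 = 66707/714962 ≠ 1/24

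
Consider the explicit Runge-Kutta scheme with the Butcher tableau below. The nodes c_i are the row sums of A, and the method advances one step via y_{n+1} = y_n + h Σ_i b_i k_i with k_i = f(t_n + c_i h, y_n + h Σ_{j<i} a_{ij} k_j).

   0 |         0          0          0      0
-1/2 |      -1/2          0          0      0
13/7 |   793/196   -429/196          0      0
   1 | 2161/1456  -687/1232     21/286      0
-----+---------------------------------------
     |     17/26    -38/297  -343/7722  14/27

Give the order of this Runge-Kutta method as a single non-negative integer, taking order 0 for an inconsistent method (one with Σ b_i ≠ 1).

b = (17/26, -38/297, -343/7722, 14/27)
c = (0, -1/2, 13/7, 1)
Ac = (0, 0, 429/392, 93/224)
Σ b_i: 17/26·1 + (-38/297)·1 + (-343/7722)·1 + 14/27·1 = 1 ✓
b·c: (-38/297)·(-1/2) + (-343/7722)·13/7 + 14/27·1 = 1/2 ✓
b·c²: (-38/297)·1/4 + (-343/7722)·169/49 + 14/27·1 = 1/3 ✓
b·Ac: (-343/7722)·429/392 + 14/27·93/224 = 1/6 ✓
b·c³: (-38/297)·(-1/8) + (-343/7722)·2197/343 + 14/27·1 = 1/4 ✓
b·(c∘Ac): (-343/7722)·5577/2744 + 14/27·93/224 = 1/8 ✓
b·Ac²: (-343/7722)·(-429/784) + 14/27·51/448 = 1/12 ✓
b·A²c: 14/27·9/112 = 1/24 ✓; 4 stages ⇒ order 4.

4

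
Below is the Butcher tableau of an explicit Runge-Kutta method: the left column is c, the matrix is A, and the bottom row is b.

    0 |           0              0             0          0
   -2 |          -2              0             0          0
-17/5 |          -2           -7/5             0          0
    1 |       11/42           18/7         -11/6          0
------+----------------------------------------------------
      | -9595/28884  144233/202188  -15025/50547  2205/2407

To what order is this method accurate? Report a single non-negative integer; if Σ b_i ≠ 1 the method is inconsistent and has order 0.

b = (-9595/28884, 144233/202188, -15025/50547, 2205/2407)
c = (0, -2, -17/5, 1)
Ac = (0, 0, 14/5, 229/210)
Σ b_i: (-9595/28884)·1 + 144233/202188·1 + (-15025/50547)·1 + 2205/2407·1 = 1 ✓
b·c: 144233/202188·(-2) + (-15025/50547)·(-17/5) + 2205/2407·1 = 1/2 ✓
b·c²: 144233/202188·4 + (-15025/50547)·289/25 + 2205/2407·1 = 1/3 ✓
b·Ac: (-15025/50547)·14/5 + 2205/2407·229/210 = 1/6 ✓
b·c³: 144233/202188·(-8) + (-15025/50547)·(-4913/125) + 2205/2407·1 = 82948/12035 ≠ 1/4 ⇒ order 3.
b·(c∘Ac): (-15025/50547)·(-238/25) + 2205/2407·229/210 = 55295/14442 ≠ 1/8
b·Ac²: (-15025/50547)·(-28/5) + 2205/2407·(-11453/1050) = -601339/72210 ≠ 1/12
b·A²c: 2205/2407·(-77/15) = -11319/2407 ≠ 1/24

3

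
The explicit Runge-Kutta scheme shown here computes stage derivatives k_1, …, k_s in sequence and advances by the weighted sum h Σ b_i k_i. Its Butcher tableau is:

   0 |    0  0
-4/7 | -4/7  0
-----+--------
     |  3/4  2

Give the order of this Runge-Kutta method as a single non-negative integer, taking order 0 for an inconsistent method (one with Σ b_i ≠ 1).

b = (3/4, 2)
c = (0, -4/7)
Σ b_i: 3/4·1 + 2·1 = 11/4 ≠ 1 ⇒ order 0.

0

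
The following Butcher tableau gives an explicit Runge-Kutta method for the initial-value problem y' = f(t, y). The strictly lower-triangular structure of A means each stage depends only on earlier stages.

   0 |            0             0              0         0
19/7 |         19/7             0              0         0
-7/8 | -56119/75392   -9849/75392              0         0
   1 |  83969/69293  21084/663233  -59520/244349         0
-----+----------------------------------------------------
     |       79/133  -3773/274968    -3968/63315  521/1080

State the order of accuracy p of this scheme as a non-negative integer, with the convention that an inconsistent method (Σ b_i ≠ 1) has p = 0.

b = (79/133, -3773/274968, -3968/63315, 521/1080)
c = (0, 19/7, -7/8, 1)
Ac = (0, 0, -1407/3968, 156/521)
Σ b_i: 79/133·1 + (-3773/274968)·1 + (-3968/63315)·1 + 521/1080·1 = 1 ✓
b·c: (-3773/274968)·19/7 + (-3968/63315)·(-7/8) + 521/1080·1 = 1/2 ✓
b·c²: (-3773/274968)·361/49 + (-3968/63315)·49/64 + 521/1080·1 = 1/3 ✓
b·Ac: (-3968/63315)·(-1407/3968) + 521/1080·156/521 = 1/6 ✓
b·c³: (-3773/274968)·6859/343 + (-3968/63315)·(-343/512) + 521/1080·1 = 1/4 ✓
b·(c∘Ac): (-3968/63315)·9849/31744 + 521/1080·156/521 = 1/8 ✓
b·Ac²: (-3968/63315)·(-3819/3968) + 521/1080·174/3647 = 1/12 ✓
b·A²c: 521/1080·45/521 = 1/24 ✓; 4 stages ⇒ order 4.

4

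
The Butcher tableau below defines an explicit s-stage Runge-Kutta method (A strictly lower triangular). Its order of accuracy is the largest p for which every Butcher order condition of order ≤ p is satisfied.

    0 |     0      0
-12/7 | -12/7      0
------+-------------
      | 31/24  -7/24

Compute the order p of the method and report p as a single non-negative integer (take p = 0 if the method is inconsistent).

b = (31/24, -7/24)
c = (0, -12/7)
Σ b_i: 31/24·1 + (-7/24)·1 = 1 ✓
b·c: (-7/24)·(-12/7) = 1/2 ✓; 2 stages ⇒ order 2.

2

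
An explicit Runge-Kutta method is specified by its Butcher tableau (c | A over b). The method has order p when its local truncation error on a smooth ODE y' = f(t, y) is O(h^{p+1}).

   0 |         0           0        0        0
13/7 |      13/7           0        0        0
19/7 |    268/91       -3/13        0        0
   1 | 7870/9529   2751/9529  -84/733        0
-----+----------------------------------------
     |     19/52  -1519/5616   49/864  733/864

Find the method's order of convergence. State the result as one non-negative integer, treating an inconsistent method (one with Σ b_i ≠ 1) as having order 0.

b = (19/52, -1519/5616, 49/864, 733/864)
c = (0, 13/7, 19/7, 1)
Ac = (0, 0, -3/7, 165/733)
Σ b_i: 19/52·1 + (-1519/5616)·1 + 49/864·1 + 733/864·1 = 1 ✓
b·c: (-1519/5616)·13/7 + 49/864·19/7 + 733/864·1 = 1/2 ✓
b·c²: (-1519/5616)·169/49 + 49/864·361/49 + 733/864·1 = 1/3 ✓
b·Ac: 49/864·(-3/7) + 733/864·165/733 = 1/6 ✓
b·c³: (-1519/5616)·2197/343 + 49/864·6859/343 + 733/864·1 = 1/4 ✓
b·(c∘Ac): 49/864·(-57/49) + 733/864·165/733 = 1/8 ✓
b·Ac²: 49/864·(-39/49) + 733/864·111/733 = 1/12 ✓
b·A²c: 733/864·36/733 = 1/24 ✓; 4 stages ⇒ order 4.

4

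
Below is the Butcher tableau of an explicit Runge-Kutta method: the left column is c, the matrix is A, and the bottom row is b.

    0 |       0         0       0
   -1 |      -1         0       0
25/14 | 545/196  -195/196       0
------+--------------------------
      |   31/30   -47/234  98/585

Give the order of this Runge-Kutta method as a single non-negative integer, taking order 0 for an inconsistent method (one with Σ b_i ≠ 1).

3

b = (31/30, -47/234, 98/585)
c = (0, -1, 25/14)
Ac = (0, 0, 195/196)
Σ b_i: 31/30·1 + (-47/234)·1 + 98/585·1 = 1 ✓
b·c: (-47/234)·(-1) + 98/585·25/14 = 1/2 ✓
b·c²: (-47/234)·1 + 98/585·625/196 = 1/3 ✓
b·Ac: 98/585·195/196 = 1/6 ✓; 3 stages ⇒ order 3.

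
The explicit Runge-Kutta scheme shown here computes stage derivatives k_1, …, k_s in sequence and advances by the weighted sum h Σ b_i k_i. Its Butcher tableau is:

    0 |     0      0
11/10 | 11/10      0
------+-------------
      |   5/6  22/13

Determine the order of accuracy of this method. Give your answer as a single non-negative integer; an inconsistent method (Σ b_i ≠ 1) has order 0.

0

b = (5/6, 22/13)
c = (0, 11/10)
Σ b_i: 5/6·1 + 22/13·1 = 197/78 ≠ 1 ⇒ order 0.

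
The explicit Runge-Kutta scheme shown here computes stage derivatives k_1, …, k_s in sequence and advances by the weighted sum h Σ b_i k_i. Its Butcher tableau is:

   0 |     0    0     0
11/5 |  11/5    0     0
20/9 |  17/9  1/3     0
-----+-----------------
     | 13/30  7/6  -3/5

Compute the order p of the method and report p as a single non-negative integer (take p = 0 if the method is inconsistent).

b = (13/30, 7/6, -3/5)
c = (0, 11/5, 20/9)
Ac = (0, 0, 11/15)
Σ b_i: 13/30·1 + 7/6·1 + (-3/5)·1 = 1 ✓
b·c: 7/6·11/5 + (-3/5)·20/9 = 37/30 ≠ 1/2 ⇒ order 1.

1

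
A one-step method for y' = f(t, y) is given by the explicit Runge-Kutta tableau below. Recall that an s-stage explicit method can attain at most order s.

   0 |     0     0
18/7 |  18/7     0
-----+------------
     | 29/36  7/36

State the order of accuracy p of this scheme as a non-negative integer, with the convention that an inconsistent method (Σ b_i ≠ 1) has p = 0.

b = (29/36, 7/36)
c = (0, 18/7)
Σ b_i: 29/36·1 + 7/36·1 = 1 ✓
b·c: 7/36·18/7 = 1/2 ✓; 2 stages ⇒ order 2.

2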